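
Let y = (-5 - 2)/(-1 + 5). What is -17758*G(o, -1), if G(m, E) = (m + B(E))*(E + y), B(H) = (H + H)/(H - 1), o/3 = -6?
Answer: -1660373/2 ≈ -8.3019e+5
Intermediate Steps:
o = -18 (o = 3*(-6) = -18)
B(H) = 2*H/(-1 + H) (B(H) = (2*H)/(-1 + H) = 2*H/(-1 + H))
y = -7/4 ≈ -1.7500
G(m, E) = (-7/4 + E)*(m + 2*E/(-1 + E)) (G(m, E) = (m + 2*E/(-1 + E))*(E - 7/4) = (m + 2*E/(-1 + E))*(-7/4 + E) = (-7/4 + E)*(m + 2*E/(-1 + E)))
-17758*G(o, -1) = -8879*(-14*(-1) + 8*(-1)² - 18*(-1 - 1)*(-7 + 4*(-1)))/(2*(-1 - 1)) = -8879*(14 + 8*1 - 18*(-2)*(-7 - 4))/(2*(-2)) = -8879*(-1)*(14 + 8 - 18*(-2)*(-11))/(2*2) = -8879*(-1)*(14 + 8 - 396)/(2*2) = -8879*(-1)*(-374)/(2*2) = -17758*187/4 = -1660373/2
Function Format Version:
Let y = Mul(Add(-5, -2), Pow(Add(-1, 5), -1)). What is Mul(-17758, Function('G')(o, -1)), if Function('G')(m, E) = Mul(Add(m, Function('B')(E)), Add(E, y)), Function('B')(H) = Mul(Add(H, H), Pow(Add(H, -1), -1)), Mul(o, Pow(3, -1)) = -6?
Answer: Rational(-1660373, 2) ≈ -8.3019e+5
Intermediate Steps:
o = -18 (o = Mul(3, -6) = -18)
Function('B')(H) = Mul(2, H, Pow(Add(-1, H), -1)) (Function('B')(H) = Mul(Mul(2, H), Pow(Add(-1, H), -1)) = Mul(2, H, Pow(Add(-1, H), -1)))
y = Rational(-7, 4) (y = Mul(-7, Pow(4, -1)) = Mul(-7, Rational(1, 4)) = Rational(-7, 4) ≈ -1.7500)
Function('G')(m, E) = Mul(Add(Rational(-7, 4), E), Add(m, Mul(2, E, Pow(Add(-1, E), -1)))) (Function('G')(m, E) = Mul(Add(m, Mul(2, E, Pow(Add(-1, E), -1))), Add(E, Rational(-7, 4))) = Mul(Add(m, Mul(2, E, Pow(Add(-1, E), -1))), Add(Rational(-7, 4), E)) = Mul(Add(Rational(-7, 4), E), Add(m, Mul(2, E, Pow(Add(-1, E), -1)))))
Mul(-17758, Function('G')(o, -1)) = Mul(-17758, Mul(Rational(1, 4), Pow(Add(-1, -1), -1), Add(Mul(-14, -1), Mul(8, Pow(-1, 2)), Mul(-18, Add(-1, -1), Add(-7, Mul(4, -1)))))) = Mul(-17758, Mul(Rational(1, 4), Pow(-2, -1), Add(14, Mul(8, 1), Mul(-18, -2, Add(-7, -4))))) = Mul(-17758, Mul(Rational(1, 4), Rational(-1, 2), Add(14, 8, Mul(-18, -2, -11)))) = Mul(-17758, Mul(Rational(1, 4), Rational(-1, 2), Add(14, 8, -396))) = Mul(-17758, Mul(Rational(1, 4), Rational(-1, 2), -374)) = Mul(-17758, Rational(187, 4)) = Rational(-1660373, 2)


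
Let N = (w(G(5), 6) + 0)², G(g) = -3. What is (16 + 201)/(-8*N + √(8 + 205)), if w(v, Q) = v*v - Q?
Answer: -5208/1657 - 217*√213/4971 ≈ -3.7801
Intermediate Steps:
w(v, Q) = v² - Q
N = 9 (N = (((-3)² - 1*6) + 0)² = ((9 - 6) + 0)² = (3 + 0)² = 3² = 9)
(16 + 201)/(-8*N + √(8 + 205)) = (16 + 201)/(-8*9 + √(8 + 205)) = 217/(-72 + √213)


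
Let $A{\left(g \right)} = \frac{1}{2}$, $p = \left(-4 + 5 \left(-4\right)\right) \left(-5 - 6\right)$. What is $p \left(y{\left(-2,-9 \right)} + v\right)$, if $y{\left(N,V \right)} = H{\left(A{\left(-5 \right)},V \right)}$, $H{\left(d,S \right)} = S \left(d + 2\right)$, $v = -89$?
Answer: $-29436$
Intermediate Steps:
$p = 264$ ($p = \left(-4 - 20\right) \left(-11\right) = \left(-24\right) \left(-11\right) = 264$)
$A{\left(g \right)} = \frac{1}{2}$
$H{\left(d,S \right)} = S \left(2 + d\right)$
$y{\left(N,V \right)} = \frac{5 V}{2}$ ($y{\left(N,V \right)} = V \left(2 + \frac{1}{2}\right) = V \frac{5}{2} = \frac{5 V}{2}$)
$p \left(y{\left(-2,-9 \right)} + v\right) = 264 \left(\frac{5}{2} \left(-9\right) - 89\right) = 264 \left(- \frac{45}{2} - 89\right) = 264 \left(- \frac{223}{2}\right) = -29436$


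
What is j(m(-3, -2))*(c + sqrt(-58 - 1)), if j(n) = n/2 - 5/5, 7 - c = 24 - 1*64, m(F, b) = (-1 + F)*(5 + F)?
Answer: -235 - 5*I*sqrt(59) ≈ -235.0 - 38.406*I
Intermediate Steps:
c = 47 (c = 7 - (24 - 1*64) = 7 - (24 - 64) = 7 - 1*(-40) = 7 + 40 = 47)
j(n) = -1 + n/2 (j(n) = n*(1/2) - 5*1/5 = n/2 - 1 = -1 + n/2)
j(m(-3, -2))*(c + sqrt(-58 - 1)) = (-1 + (-5 + (-3)**2 + 4*(-3))/2)*(47 + sqrt(-58 - 1)) = (-1 + (-5 + 9 - 12)/2)*(47 + sqrt(-59)) = (-1 + (1/2)*(-8))*(47 + I*sqrt(59)) = (-1 - 4)*(47 + I*sqrt(59)) = -5*(47 + I*sqrt(59)) = -235 - 5*I*sqrt(59)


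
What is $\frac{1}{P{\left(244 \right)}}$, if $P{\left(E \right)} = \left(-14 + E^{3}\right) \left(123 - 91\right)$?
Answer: $\frac{1}{464856640} \approx 2.1512 \cdot 10^{-9}$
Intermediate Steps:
$P{\left(E \right)} = -448 + 32 E^{3}$ ($P{\left(E \right)} = \left(-14 + E^{3}\right) 32 = -448 + 32 E^{3}$)
$\frac{1}{P{\left(244 \right)}} = \frac{1}{-448 + 32 \cdot 244^{3}} = \frac{1}{-448 + 32 \cdot 14526784} = \frac{1}{-448 + 464857088} = \frac{1}{464856640}$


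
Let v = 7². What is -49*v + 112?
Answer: -2289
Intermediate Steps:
v = 49
-49*v + 112 = -49*49 + 112 = -2401 + 112 = -2289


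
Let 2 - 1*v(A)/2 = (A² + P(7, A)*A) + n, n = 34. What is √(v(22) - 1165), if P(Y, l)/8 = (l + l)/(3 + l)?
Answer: 7*I*√1437/5 ≈ 53.071*I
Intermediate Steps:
P(Y, l) = 16*l/(3 + l) (P(Y, l) = 8*((l + l)/(3 + l)) = 8*((2*l)/(3 + l)) = 8*(2*l/(3 + l)) = 16*l/(3 + l))
v(A) = -64 - 2*A² - 32*A²/(3 + A) (v(A) = 4 - 2*((A² + (16*A/(3 + A))*A) + 34) = 4 - 2*((A² + 16*A²/(3 + A)) + 34) = 4 - 2*(34 + A² + 16*A²/(3 + A)) = 4 + (-68 - 2*A² - 32*A²/(3 + A)) = -64 - 2*A² - 32*A²/(3 + A))
√(v(22) - 1165) = √(2*(-16*22² + (-32 - 1*22²)*(3 + 22))/(3 + 22) - 1165) = √(2*(-16*484 + (-32 - 1*484)*25)/25 - 1165) = √(2*(1/25)*(-7744 + (-32 - 484)*25) - 1165) = √(2*(1/25)*(-7744 - 516*25) - 1165) = √(2*(1/25)*(-7744 - 12900) - 1165) = √(2*(1/25)*(-20644) - 1165) = √(-41288/25 - 1165) = √(-70413/25) = 7*I*√1437/5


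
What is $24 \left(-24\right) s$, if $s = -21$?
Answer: $12096$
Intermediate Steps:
$24 \left(-24\right) s = 24 \left(-24\right) \left(-21\right) = \left(-576\right) \left(-21\right) = 12096$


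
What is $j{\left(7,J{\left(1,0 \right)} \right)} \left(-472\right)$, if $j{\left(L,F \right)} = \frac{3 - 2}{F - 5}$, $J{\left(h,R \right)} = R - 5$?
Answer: $\frac{236}{5} \approx 47.2$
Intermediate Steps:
$J{\left(h,R \right)} = -5 + R$
$j{\left(L,F \right)} = \frac{1}{-5 + F}$ ($j{\left(L,F \right)} = 1 \frac{1}{-5 + F} = \frac{1}{-5 + F}$)
$j{\left(7,J{\left(1,0 \right)} \right)} \left(-472\right) = \frac{1}{-5 + \left(-5 + 0\right)} \left(-472\right) = \frac{1}{-5 - 5} \left(-472\right) = \frac{1}{-10} \left(-472\right) = \left(- \frac{1}{10}\right) \left(-472\right) = \frac{236}{5}$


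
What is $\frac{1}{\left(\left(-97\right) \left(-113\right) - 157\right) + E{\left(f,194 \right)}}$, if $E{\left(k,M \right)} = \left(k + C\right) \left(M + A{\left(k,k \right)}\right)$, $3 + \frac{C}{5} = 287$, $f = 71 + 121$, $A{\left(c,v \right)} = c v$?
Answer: $\frac{1}{59748300} \approx 1.6737 \cdot 10^{-8}$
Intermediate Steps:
$f = 192$
$C = 1420$ ($C = -15 + 5 \cdot 287 = -15 + 1435 = 1420$)
$E{\left(k,M \right)} = \left(1420 + k\right) \left(M + k^{2}\right)$ ($E{\left(k,M \right)} = \left(k + 1420\right) \left(M + k k\right) = \left(1420 + k\right) \left(M + k^{2}\right)$)
$\frac{1}{\left(\left(-97\right) \left(-113\right) - 157\right) + E{\left(f,194 \right)}} = \frac{1}{\left(\left(-97\right) \left(-113\right) - 157\right) + \left(192^{3} + 1420 \cdot 194 + 1420 \cdot 192^{2} + 194 \cdot 192\right)} = \frac{1}{\left(10961 - 157\right) + \left(7077888 + 275480 + 1420 \cdot 36864 + 37248\right)} = \frac{1}{10804 + \left(7077888 + 275480 + 52346880 + 37248\right)} = \frac{1}{10804 + 59737496} = \frac{1}{59748300}$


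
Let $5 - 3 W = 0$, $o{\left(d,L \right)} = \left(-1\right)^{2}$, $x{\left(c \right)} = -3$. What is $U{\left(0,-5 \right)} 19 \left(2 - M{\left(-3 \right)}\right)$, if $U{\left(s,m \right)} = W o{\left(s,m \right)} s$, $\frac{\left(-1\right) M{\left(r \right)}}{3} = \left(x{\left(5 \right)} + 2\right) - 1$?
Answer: $0$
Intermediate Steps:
$o{\left(d,L \right)} = 1$
$W = \frac{5}{3}$ ($W = \frac{5}{3} - 0 = \frac{5}{3} + 0 = \frac{5}{3} \approx 1.6667$)
$M{\left(r \right)} = 6$ ($M{\left(r \right)} = - 3 \left(\left(-3 + 2\right) - 1\right) = - 3 \left(-1 - 1\right) = \left(-3\right) \left(-2\right) = 6$)
$U{\left(s,m \right)} = \frac{5 s}{3}$ ($U{\left(s,m \right)} = \frac{5}{3} \cdot 1 s = \frac{5 s}{3}$)
$U{\left(0,-5 \right)} 19 \left(2 - M{\left(-3 \right)}\right) = \frac{5}{3} \cdot 0 \cdot 19 \left(2 - 6\right) = 0 \cdot 19 \left(2 - 6\right) = 0 \left(-4\right) = 0$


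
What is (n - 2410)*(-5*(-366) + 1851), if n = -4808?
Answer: -26569458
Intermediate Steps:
(n - 2410)*(-5*(-366) + 1851) = (-4808 - 2410)*(-5*(-366) + 1851) = -7218*(1830 + 1851) = -7218*3681 = -26569458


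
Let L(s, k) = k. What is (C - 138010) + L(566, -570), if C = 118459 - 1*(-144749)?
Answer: 124628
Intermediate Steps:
C = 263208 (C = 118459 + 144749 = 263208)
(C - 138010) + L(566, -570) = (263208 - 138010) - 570 = 125198 - 570 = 124628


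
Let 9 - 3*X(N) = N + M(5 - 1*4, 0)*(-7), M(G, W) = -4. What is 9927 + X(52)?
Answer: 29710/3 ≈ 9903.3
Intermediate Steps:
X(N) = -19/3 - N/3 (X(N) = 3 - (N - 4*(-7))/3 = 3 - (N + 28)/3 = 3 - (28 + N)/3 = 3 + (-28/3 - N/3) = -19/3 - N/3)
9927 + X(52) = 9927 + (-19/3 - ⅓*52) = 9927 + (-19/3 - 52/3) = 9927 - 71/3 = 29710/3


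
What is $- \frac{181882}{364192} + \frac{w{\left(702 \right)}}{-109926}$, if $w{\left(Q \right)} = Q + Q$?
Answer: $- \frac{569580175}{1112060272} \approx -0.51218$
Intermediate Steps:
$w{\left(Q \right)} = 2 Q$
$- \frac{181882}{364192} + \frac{w{\left(702 \right)}}{-109926} = - \frac{181882}{364192} + \frac{2 \cdot 702}{-109926} = \left(-181882\right) \frac{1}{364192} + 1404 \left(- \frac{1}{109926}\right) = - \frac{90941}{182096} - \frac{78}{6107} = - \frac{569580175}{1112060272}$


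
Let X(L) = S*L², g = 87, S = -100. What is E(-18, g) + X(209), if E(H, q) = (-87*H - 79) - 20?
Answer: -4366633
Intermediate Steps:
E(H, q) = -99 - 87*H (E(H, q) = (-79 - 87*H) - 20 = -99 - 87*H)
X(L) = -100*L²
E(-18, g) + X(209) = (-99 - 87*(-18)) - 100*209² = (-99 + 1566) - 100*43681 = 1467 - 4368100 = -4366633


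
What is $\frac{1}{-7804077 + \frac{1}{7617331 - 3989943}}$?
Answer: $- \frac{3627388}{28308415260875} \approx -1.2814 \cdot 10^{-7}$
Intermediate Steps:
$\frac{1}{-7804077 + \frac{1}{7617331 - 3989943}} = \frac{1}{-7804077 + \frac{1}{3627388}} = \frac{1}{- \frac{28308415260875}{3627388}} = - \frac{3627388}{28308415260875}$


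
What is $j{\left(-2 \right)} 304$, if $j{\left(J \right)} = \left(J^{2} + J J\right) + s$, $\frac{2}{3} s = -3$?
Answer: $1064$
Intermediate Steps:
$s = - \frac{9}{2}$ ($s = \frac{3}{2} \left(-3\right) = - \frac{9}{2} \approx -4.5$)
$j{\left(J \right)} = - \frac{9}{2} + 2 J^{2}$ ($j{\left(J \right)} = \left(J^{2} + J J\right) - \frac{9}{2} = \left(J^{2} + J^{2}\right) - \frac{9}{2} = 2 J^{2} - \frac{9}{2} = - \frac{9}{2} + 2 J^{2}$)
$j{\left(-2 \right)} 304 = \left(- \frac{9}{2} + 2 \left(-2\right)^{2}\right) 304 = \left(- \frac{9}{2} + 2 \cdot 4\right) 304 = \left(- \frac{9}{2} + 8\right) 304 = \frac{7}{2} \cdot 304 = 1064$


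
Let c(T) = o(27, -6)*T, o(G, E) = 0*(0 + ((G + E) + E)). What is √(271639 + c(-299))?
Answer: √271639 ≈ 521.19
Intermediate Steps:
o(G, E) = 0 (o(G, E) = 0*(0 + ((E + G) + E)) = 0*(0 + (G + 2*E)) = 0*(G + 2*E) = 0)
c(T) = 0 (c(T) = 0*T = 0)
√(271639 + c(-299)) = √(271639 + 0) = √271639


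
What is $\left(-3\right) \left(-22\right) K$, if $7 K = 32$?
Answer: $\frac{2112}{7} \approx 301.71$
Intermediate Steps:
$K = \frac{32}{7}$ ($K = \frac{1}{7} \cdot 32 = \frac{32}{7} \approx 4.5714$)
$\left(-3\right) \left(-22\right) K = \left(-3\right) \left(-22\right) \frac{32}{7} = 66 \cdot \frac{32}{7} = \frac{2112}{7}$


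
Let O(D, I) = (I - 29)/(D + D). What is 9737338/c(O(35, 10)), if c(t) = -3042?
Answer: -374513/117 ≈ -3201.0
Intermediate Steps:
O(D, I) = (-29 + I)/(2*D) (O(D, I) = (-29 + I)/((2*D)) = (-29 + I)*(1/(2*D)) = (-29 + I)/(2*D))
9737338/c(O(35, 10)) = 9737338/(-3042) = 9737338*(-1/3042) = -374513/117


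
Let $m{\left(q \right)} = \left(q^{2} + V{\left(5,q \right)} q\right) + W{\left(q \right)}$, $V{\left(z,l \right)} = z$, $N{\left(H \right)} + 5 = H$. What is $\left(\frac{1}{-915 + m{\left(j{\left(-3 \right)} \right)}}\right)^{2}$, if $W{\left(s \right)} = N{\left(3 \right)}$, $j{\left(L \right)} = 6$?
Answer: $\frac{1}{724201} \approx 1.3808 \cdot 10^{-6}$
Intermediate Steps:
$N{\left(H \right)} = -5 + H$
$W{\left(s \right)} = -2$ ($W{\left(s \right)} = -5 + 3 = -2$)
$m{\left(q \right)} = -2 + q^{2} + 5 q$ ($m{\left(q \right)} = \left(q^{2} + 5 q\right) - 2 = -2 + q^{2} + 5 q$)
$\left(\frac{1}{-915 + m{\left(j{\left(-3 \right)} \right)}}\right)^{2} = \left(\frac{1}{-915 + \left(-2 + 6^{2} + 5 \cdot 6\right)}\right)^{2} = \left(\frac{1}{-915 + \left(-2 + 36 + 30\right)}\right)^{2} = \left(\frac{1}{-915 + 64}\right)^{2} = \left(\frac{1}{-851}\right)^{2} = \left(- \frac{1}{851}\right)^{2} = \frac{1}{724201}$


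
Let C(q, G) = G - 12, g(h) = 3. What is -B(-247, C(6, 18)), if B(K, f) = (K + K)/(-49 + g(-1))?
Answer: -247/23 ≈ -10.739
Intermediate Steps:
C(q, G) = -12 + G
B(K, f) = -K/23 (B(K, f) = (K + K)/(-49 + 3) = (2*K)/(-46) = (2*K)*(-1/46) = -K/23)
-B(-247, C(6, 18)) = -(-1)*(-247)/23 = -1*247/23 = -247/23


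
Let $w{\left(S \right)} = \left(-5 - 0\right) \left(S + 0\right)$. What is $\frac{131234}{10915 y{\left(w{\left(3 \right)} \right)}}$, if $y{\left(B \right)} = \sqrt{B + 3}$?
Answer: $- \frac{65617 i \sqrt{3}}{32745} \approx - 3.4708 i$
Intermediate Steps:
$w{\left(S \right)} = - 5 S$ ($w{\left(S \right)} = \left(-5 + 0\right) S = - 5 S$)
$y{\left(B \right)} = \sqrt{3 + B}$
$\frac{131234}{10915 y{\left(w{\left(3 \right)} \right)}} = \frac{131234}{10915 \sqrt{3 - 15}} = \frac{131234}{10915 \sqrt{-12}} = \frac{131234}{10915 \cdot 2 i \sqrt{3}} = \frac{131234}{21830 i \sqrt{3}} = 131234 \left(- \frac{i \sqrt{3}}{65490}\right) = - \frac{65617 i \sqrt{3}}{32745}$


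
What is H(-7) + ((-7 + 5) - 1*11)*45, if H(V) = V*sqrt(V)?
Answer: -585 - 7*I*sqrt(7) ≈ -585.0 - 18.52*I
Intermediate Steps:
H(V) = V**(3/2)
H(-7) + ((-7 + 5) - 1*11)*45 = (-7)**(3/2) + ((-7 + 5) - 1*11)*45 = -7*I*sqrt(7) + (-2 - 11)*45 = -7*I*sqrt(7) - 13*45 = -7*I*sqrt(7) - 585 = -585 - 7*I*sqrt(7)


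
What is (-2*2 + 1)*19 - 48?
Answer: -105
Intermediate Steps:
(-2*2 + 1)*19 - 48 = (-4 + 1)*19 - 48 = -3*19 - 48 = -57 - 48 = -105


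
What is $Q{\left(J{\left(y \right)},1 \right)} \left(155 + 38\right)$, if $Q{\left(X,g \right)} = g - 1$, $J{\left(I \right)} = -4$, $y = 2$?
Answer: $0$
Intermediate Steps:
$Q{\left(X,g \right)} = -1 + g$
$Q{\left(J{\left(y \right)},1 \right)} \left(155 + 38\right) = \left(-1 + 1\right) \left(155 + 38\right) = 0 \cdot 193 = 0$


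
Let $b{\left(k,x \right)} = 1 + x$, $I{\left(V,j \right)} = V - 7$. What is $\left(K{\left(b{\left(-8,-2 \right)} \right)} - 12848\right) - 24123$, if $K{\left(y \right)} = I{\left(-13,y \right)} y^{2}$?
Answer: $-36991$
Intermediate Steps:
$I{\left(V,j \right)} = -7 + V$ ($I{\left(V,j \right)} = V - 7 = -7 + V$)
$K{\left(y \right)} = - 20 y^{2}$ ($K{\left(y \right)} = \left(-7 - 13\right) y^{2} = - 20 y^{2}$)
$\left(K{\left(b{\left(-8,-2 \right)} \right)} - 12848\right) - 24123 = \left(- 20 \left(1 - 2\right)^{2} - 12848\right) - 24123 = \left(- 20 \left(-1\right)^{2} - 12848\right) - 24123 = \left(\left(-20\right) 1 - 12848\right) - 24123 = \left(-20 - 12848\right) - 24123 = -12868 - 24123 = -36991$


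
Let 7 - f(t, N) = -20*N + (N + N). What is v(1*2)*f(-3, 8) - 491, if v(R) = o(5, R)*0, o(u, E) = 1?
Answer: -491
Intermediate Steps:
f(t, N) = 7 + 18*N (f(t, N) = 7 - (-20*N + (N + N)) = 7 - (-20*N + 2*N) = 7 - (-18)*N = 7 + 18*N)
v(R) = 0 (v(R) = 1*0 = 0)
v(1*2)*f(-3, 8) - 491 = 0*(7 + 18*8) - 491 = 0*(7 + 144) - 491 = 0*151 - 491 = 0 - 491 = -491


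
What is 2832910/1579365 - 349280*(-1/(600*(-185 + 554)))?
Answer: 72768326/21584655 ≈ 3.3713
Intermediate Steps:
2832910/1579365 - 349280*(-1/(600*(-185 + 554))) = 2832910*(1/1579365) - 349280/(369*(-600)) = 566582/315873 - 349280/(-221400) = 566582/315873 - 349280*(-1/221400) = 566582/315873 + 8732/5535 = 72768326/21584655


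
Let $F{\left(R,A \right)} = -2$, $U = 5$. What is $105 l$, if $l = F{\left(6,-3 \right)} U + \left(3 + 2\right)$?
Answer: $-525$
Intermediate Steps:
$l = -5$ ($l = \left(-2\right) 5 + \left(3 + 2\right) = -10 + 5 = -5$)
$105 l = 105 \left(-5\right) = -525$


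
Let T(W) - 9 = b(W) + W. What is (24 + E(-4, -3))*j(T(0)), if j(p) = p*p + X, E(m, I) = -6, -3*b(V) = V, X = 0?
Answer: 1458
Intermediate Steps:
b(V) = -V/3
T(W) = 9 + 2*W/3 (T(W) = 9 + (-W/3 + W) = 9 + 2*W/3)
j(p) = p**2 (j(p) = p*p + 0 = p**2 + 0 = p**2)
(24 + E(-4, -3))*j(T(0)) = (24 - 6)*(9 + (2/3)*0)**2 = 18*(9 + 0)**2 = 18*9**2 = 18*81 = 1458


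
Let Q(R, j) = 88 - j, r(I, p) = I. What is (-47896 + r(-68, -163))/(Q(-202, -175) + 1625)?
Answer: -11991/472 ≈ -25.405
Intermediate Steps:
(-47896 + r(-68, -163))/(Q(-202, -175) + 1625) = (-47896 - 68)/((88 - 1*(-175)) + 1625) = -47964/((88 + 175) + 1625) = -47964/(263 + 1625) = -47964/1888 = -47964*1/1888 = -11991/472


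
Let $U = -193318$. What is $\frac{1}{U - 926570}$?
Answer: $- \frac{1}{1119888} \approx -8.9295 \cdot 10^{-7}$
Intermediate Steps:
$\frac{1}{U - 926570} = \frac{1}{-193318 - 926570} = \frac{1}{-1119888} = - \frac{1}{1119888}$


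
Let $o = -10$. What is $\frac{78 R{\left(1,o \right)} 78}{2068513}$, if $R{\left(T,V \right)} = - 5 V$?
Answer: $\frac{304200}{2068513} \approx 0.14706$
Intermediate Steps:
$\frac{78 R{\left(1,o \right)} 78}{2068513} = \frac{78 \left(\left(-5\right) \left(-10\right)\right) 78}{2068513} = 78 \cdot 50 \cdot 78 \cdot \frac{1}{2068513} = 3900 \cdot 78 \cdot \frac{1}{2068513} = 304200 \cdot \frac{1}{2068513} = \frac{304200}{2068513}$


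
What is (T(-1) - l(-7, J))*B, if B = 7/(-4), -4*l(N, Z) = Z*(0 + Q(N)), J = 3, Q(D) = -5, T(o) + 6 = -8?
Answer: 497/16 ≈ 31.063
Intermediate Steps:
T(o) = -14 (T(o) = -6 - 8 = -14)
l(N, Z) = 5*Z/4 (l(N, Z) = -Z*(0 - 5)/4 = -Z*(-5)/4 = -(-5)*Z/4 = 5*Z/4)
B = -7/4 (B = 7*(-1/4) = -7/4 ≈ -1.7500)
(T(-1) - l(-7, J))*B = (-14 - 5*3/4)*(-7/4) = (-14 - 1*15/4)*(-7/4) = (-14 - 15/4)*(-7/4) = -71/4*(-7/4) = 497/16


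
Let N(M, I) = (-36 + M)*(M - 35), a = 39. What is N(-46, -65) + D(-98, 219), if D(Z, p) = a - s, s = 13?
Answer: 6668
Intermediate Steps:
D(Z, p) = 26 (D(Z, p) = 39 - 1*13 = 39 - 13 = 26)
N(M, I) = (-36 + M)*(-35 + M)
N(-46, -65) + D(-98, 219) = (1260 + (-46)² - 71*(-46)) + 26 = (1260 + 2116 + 3266) + 26 = 6642 + 26 = 6668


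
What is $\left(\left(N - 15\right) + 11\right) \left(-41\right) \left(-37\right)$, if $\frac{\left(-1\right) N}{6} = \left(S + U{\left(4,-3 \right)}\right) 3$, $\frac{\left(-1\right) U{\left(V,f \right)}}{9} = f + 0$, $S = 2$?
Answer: $-797942$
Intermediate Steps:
$U{\left(V,f \right)} = - 9 f$ ($U{\left(V,f \right)} = - 9 \left(f + 0\right) = - 9 f$)
$N = -522$ ($N = - 6 \left(2 - -27\right) 3 = - 6 \left(2 + 27\right) 3 = - 6 \cdot 29 \cdot 3 = \left(-6\right) 87 = -522$)
$\left(\left(N - 15\right) + 11\right) \left(-41\right) \left(-37\right) = \left(\left(-522 - 15\right) + 11\right) \left(-41\right) \left(-37\right) = \left(-537 + 11\right) \left(-41\right) \left(-37\right) = \left(-526\right) \left(-41\right) \left(-37\right) = 21566 \left(-37\right) = -797942$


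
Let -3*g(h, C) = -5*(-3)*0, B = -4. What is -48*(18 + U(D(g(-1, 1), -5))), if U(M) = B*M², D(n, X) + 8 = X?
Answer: 31584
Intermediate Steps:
g(h, C) = 0 (g(h, C) = -(-5*(-3))*0/3 = -5*0 = -⅓*0 = 0)
D(n, X) = -8 + X
U(M) = -4*M²
-48*(18 + U(D(g(-1, 1), -5))) = -48*(18 - 4*(-8 - 5)²) = -48*(18 - 4*(-13)²) = -48*(18 - 4*169) = -48*(18 - 676) = -48*(-658) = 31584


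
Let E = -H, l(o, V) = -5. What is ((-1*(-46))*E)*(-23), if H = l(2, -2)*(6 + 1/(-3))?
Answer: -89930/3 ≈ -29977.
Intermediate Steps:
H = -85/3 (H = -5*(6 + 1/(-3)) = -5*(6 - ⅓) = -5*17/3 = -85/3 ≈ -28.333)
E = 85/3 (E = -1*(-85/3) = 85/3 ≈ 28.333)
((-1*(-46))*E)*(-23) = (-1*(-46)*(85/3))*(-23) = (46*(85/3))*(-23) = (3910/3)*(-23) = -89930/3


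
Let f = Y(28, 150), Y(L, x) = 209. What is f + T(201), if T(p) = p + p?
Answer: 611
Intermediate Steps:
T(p) = 2*p
f = 209
f + T(201) = 209 + 2*201 = 209 + 402 = 611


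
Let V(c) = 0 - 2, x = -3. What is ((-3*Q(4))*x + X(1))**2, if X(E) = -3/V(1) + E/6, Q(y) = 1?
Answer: 1024/9 ≈ 113.78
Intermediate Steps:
V(c) = -2
X(E) = 3/2 + E/6 (X(E) = -3/(-2) + E/6 = -3*(-1/2) + E*(1/6) = 3/2 + E/6)
((-3*Q(4))*x + X(1))**2 = (-3*1*(-3) + (3/2 + (1/6)*1))**2 = (-3*(-3) + (3/2 + 1/6))**2 = (9 + 5/3)**2 = (32/3)**2 = 1024/9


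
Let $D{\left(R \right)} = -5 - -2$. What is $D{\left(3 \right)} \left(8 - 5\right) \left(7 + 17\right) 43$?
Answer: $-9288$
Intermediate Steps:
$D{\left(R \right)} = -3$ ($D{\left(R \right)} = -5 + 2 = -3$)
$D{\left(3 \right)} \left(8 - 5\right) \left(7 + 17\right) 43 = - 3 \left(8 - 5\right) \left(7 + 17\right) 43 = - 3 \cdot 3 \cdot 24 \cdot 43 = \left(-3\right) 72 \cdot 43 = \left(-216\right) 43 = -9288$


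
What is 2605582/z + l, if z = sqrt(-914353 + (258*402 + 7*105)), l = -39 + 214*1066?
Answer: 228085 - 1302791*I*sqrt(809902)/404951 ≈ 2.2809e+5 - 2895.3*I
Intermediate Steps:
l = 228085 (l = -39 + 228124 = 228085)
z = I*sqrt(809902) (z = sqrt(-914353 + (103716 + 735)) = sqrt(-914353 + 104451) = sqrt(-809902) = I*sqrt(809902) ≈ 899.95*I)
2605582/z + l = 2605582/((I*sqrt(809902))) + 228085 = 2605582*(-I*sqrt(809902)/809902) + 228085 = -1302791*I*sqrt(809902)/404951 + 228085 = 228085 - 1302791*I*sqrt(809902)/404951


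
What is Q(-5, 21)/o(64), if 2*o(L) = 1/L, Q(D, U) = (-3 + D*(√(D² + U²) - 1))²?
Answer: 1491712 - 2560*√466 ≈ 1.4365e+6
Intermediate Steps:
Q(D, U) = (-3 + D*(-1 + √(D² + U²)))²
o(L) = 1/(2*L)
Q(-5, 21)/o(64) = (3 - 5 - 1*(-5)*√((-5)² + 21²))²/(((½)/64)) = (3 - 5 - 1*(-5)*√(25 + 441))²/(((½)*(1/64))) = (3 - 5 - 1*(-5)*√466)²/(1/128) = (3 - 5 + 5*√466)²*128 = (-2 + 5*√466)²*128 = 128*(-2 + 5*√466)²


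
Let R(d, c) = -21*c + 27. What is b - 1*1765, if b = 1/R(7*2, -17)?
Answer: -677759/384 ≈ -1765.0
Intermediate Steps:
R(d, c) = 27 - 21*c
b = 1/384 (b = 1/(27 - 21*(-17)) = 1/(27 + 357) = 1/384 ≈ 0.0026042)
b - 1*1765 = 1/384 - 1*1765 = 1/384 - 1765 = -677759/384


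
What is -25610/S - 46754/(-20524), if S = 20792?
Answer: 55811191/53341876 ≈ 1.0463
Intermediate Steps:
-25610/S - 46754/(-20524) = -25610/20792 - 46754/(-20524) = -25610*1/20792 - 46754*(-1/20524) = -12805/10396 + 23377/10262 = 55811191/53341876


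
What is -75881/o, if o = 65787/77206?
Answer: -5858468486/65787 ≈ -89052.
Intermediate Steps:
o = 65787/77206 (o = 65787*(1/77206) = 65787/77206 ≈ 0.85210)
-75881/o = -75881/65787/77206 = -75881*77206/65787 = -5858468486/65787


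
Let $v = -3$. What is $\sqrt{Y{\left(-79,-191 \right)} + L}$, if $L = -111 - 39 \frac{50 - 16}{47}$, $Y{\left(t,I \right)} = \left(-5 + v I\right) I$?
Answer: $\frac{i \sqrt{239957513}}{47} \approx 329.59 i$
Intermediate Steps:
$Y{\left(t,I \right)} = I \left(-5 - 3 I\right)$ ($Y{\left(t,I \right)} = \left(-5 - 3 I\right) I = I \left(-5 - 3 I\right)$)
$L = - \frac{6543}{47}$ ($L = -111 - 39 \left(50 - 16\right) \frac{1}{47} = -111 - 39 \cdot 34 \cdot \frac{1}{47} = -111 - \frac{1326}{47} = - \frac{6543}{47} \approx -139.21$)
$\sqrt{Y{\left(-79,-191 \right)} + L} = \sqrt{- 191 \left(-5 - -573\right) - \frac{6543}{47}} = \sqrt{- 191 \left(-5 + 573\right) - \frac{6543}{47}} = \sqrt{\left(-191\right) 568 - \frac{6543}{47}} = \sqrt{-108488 - \frac{6543}{47}} = \sqrt{- \frac{5105479}{47}} = \frac{i \sqrt{239957513}}{47}$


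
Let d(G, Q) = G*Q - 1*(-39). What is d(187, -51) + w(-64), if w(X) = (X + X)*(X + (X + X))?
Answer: 15078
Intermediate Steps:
d(G, Q) = 39 + G*Q (d(G, Q) = G*Q + 39 = 39 + G*Q)
w(X) = 6*X² (w(X) = (2*X)*(X + 2*X) = (2*X)*(3*X) = 6*X²)
d(187, -51) + w(-64) = (39 + 187*(-51)) + 6*(-64)² = (39 - 9537) + 6*4096 = -9498 + 24576 = 15078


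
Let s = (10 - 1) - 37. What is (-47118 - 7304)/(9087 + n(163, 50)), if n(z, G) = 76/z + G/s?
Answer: -124191004/20733523 ≈ -5.9899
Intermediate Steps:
s = -28 (s = 9 - 37 = -28)
n(z, G) = 76/z - G/28 (n(z, G) = 76/z + G/(-28) = 76/z + G*(-1/28) = 76/z - G/28)
(-47118 - 7304)/(9087 + n(163, 50)) = (-47118 - 7304)/(9087 + (76/163 - 1/28*50)) = -54422/(9087 + (76*(1/163) - 25/14)) = -54422/(9087 + (76/163 - 25/14)) = -54422/(9087 - 3011/2282) = -54422/20733523/2282 = -54422*2282/20733523 = -124191004/20733523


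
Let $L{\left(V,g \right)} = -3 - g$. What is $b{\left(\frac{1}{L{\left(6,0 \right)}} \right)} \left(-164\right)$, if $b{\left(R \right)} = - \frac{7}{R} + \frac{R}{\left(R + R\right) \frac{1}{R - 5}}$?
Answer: $- \frac{9020}{3} \approx -3006.7$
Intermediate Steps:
$b{\left(R \right)} = - \frac{5}{2} + \frac{R}{2} - \frac{7}{R}$ ($b{\left(R \right)} = - \frac{7}{R} + \frac{R}{2 R \frac{1}{-5 + R}} = - \frac{7}{R} + R \frac{-5 + R}{2 R} = - \frac{7}{R} + \left(- \frac{5}{2} + \frac{R}{2}\right) = - \frac{5}{2} + \frac{R}{2} - \frac{7}{R}$)
$b{\left(\frac{1}{L{\left(6,0 \right)}} \right)} \left(-164\right) = \frac{-14 + \frac{-5 + \frac{1}{-3 - 0}}{-3 - 0}}{2 \frac{1}{-3 - 0}} \left(-164\right) = \frac{-14 + \frac{-5 + \frac{1}{-3 + 0}}{-3 + 0}}{2 \frac{1}{-3 + 0}} \left(-164\right) = \frac{-14 + \frac{-5 + \frac{1}{-3}}{-3}}{2 \frac{1}{-3}} \left(-164\right) = \frac{-14 - \frac{-5 - \frac{1}{3}}{3}}{2 \left(- \frac{1}{3}\right)} \left(-164\right) = \frac{1}{2} \left(-3\right) \left(-14 - - \frac{16}{9}\right) \left(-164\right) = \frac{1}{2} \left(-3\right) \left(-14 + \frac{16}{9}\right) \left(-164\right) = \frac{1}{2} \left(-3\right) \left(- \frac{110}{9}\right) \left(-164\right) = \frac{55}{3} \left(-164\right) = - \frac{9020}{3}$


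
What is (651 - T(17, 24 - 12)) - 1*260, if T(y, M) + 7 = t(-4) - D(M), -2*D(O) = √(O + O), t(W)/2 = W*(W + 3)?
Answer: 390 - √6 ≈ 387.55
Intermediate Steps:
t(W) = 2*W*(3 + W) (t(W) = 2*(W*(W + 3)) = 2*(W*(3 + W)) = 2*W*(3 + W))
D(O) = -√2*√O/2 (D(O) = -√(O + O)/2 = -√2*√O/2)
T(y, M) = 1 + √2*√M/2 (T(y, M) = -7 + (2*(-4)*(3 - 4) - (-1)*√2*√M/2) = -7 + (2*(-4)*(-1) + √2*√M/2) = -7 + (8 + √2*√M/2) = 1 + √2*√M/2)
(651 - T(17, 24 - 12)) - 1*260 = (651 - (1 + √2*√(24 - 12)/2)) - 1*260 = (651 - (1 + √2*√12/2)) - 260 = (651 - (1 + √2*(2*√3)/2)) - 260 = (651 - (1 + √6)) - 260 = (651 + (-1 - √6)) - 260 = (650 - √6) - 260 = 390 - √6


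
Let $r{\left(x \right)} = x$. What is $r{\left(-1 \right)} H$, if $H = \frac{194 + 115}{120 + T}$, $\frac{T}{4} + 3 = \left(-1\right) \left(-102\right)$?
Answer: $- \frac{103}{172} \approx -0.59884$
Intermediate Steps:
$T = 396$ ($T = -12 + 4 \left(\left(-1\right) \left(-102\right)\right) = -12 + 4 \cdot 102 = -12 + 408 = 396$)
$H = \frac{103}{172}$ ($H = \frac{194 + 115}{120 + 396} = \frac{309}{516} = 309 \cdot \frac{1}{516} = \frac{103}{172} \approx 0.59884$)
$r{\left(-1 \right)} H = \left(-1\right) \frac{103}{172} = - \frac{103}{172}$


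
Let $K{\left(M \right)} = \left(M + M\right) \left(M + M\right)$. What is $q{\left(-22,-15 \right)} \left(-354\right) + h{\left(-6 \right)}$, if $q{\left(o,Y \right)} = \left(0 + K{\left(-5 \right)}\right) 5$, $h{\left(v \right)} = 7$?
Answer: $-176993$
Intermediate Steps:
$K{\left(M \right)} = 4 M^{2}$ ($K{\left(M \right)} = 2 M 2 M = 4 M^{2}$)
$q{\left(o,Y \right)} = 500$ ($q{\left(o,Y \right)} = \left(0 + 4 \left(-5\right)^{2}\right) 5 = \left(0 + 4 \cdot 25\right) 5 = \left(0 + 100\right) 5 = 100 \cdot 5 = 500$)
$q{\left(-22,-15 \right)} \left(-354\right) + h{\left(-6 \right)} = 500 \left(-354\right) + 7 = -177000 + 7 = -176993$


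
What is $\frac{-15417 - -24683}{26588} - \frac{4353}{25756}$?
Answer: $\frac{30729383}{171200132} \approx 0.17949$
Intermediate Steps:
$\frac{-15417 - -24683}{26588} - \frac{4353}{25756} = \left(-15417 + 24683\right) \frac{1}{26588} - \frac{4353}{25756} = 9266 \cdot \frac{1}{26588} - \frac{4353}{25756} = \frac{4633}{13294} - \frac{4353}{25756} = \frac{30729383}{171200132}$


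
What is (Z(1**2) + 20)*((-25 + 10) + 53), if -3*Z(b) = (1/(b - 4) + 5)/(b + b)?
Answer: 6574/9 ≈ 730.44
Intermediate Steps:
Z(b) = -(5 + 1/(-4 + b))/(6*b) (Z(b) = -(1/(b - 4) + 5)/(3*(b + b)) = -(1/(-4 + b) + 5)/(3*(2*b)) = -(5 + 1/(-4 + b))*1/(2*b)/3 = -(5 + 1/(-4 + b))/(6*b))
(Z(1**2) + 20)*((-25 + 10) + 53) = ((19 - 5*1**2)/(6*(1**2)*(-4 + 1**2)) + 20)*((-25 + 10) + 53) = ((1/6)*(19 - 5*1)/(1*(-4 + 1)) + 20)*(-15 + 53) = ((1/6)*1*(19 - 5)/(-3) + 20)*38 = ((1/6)*1*(-1/3)*14 + 20)*38 = (-7/9 + 20)*38 = (173/9)*38 = 6574/9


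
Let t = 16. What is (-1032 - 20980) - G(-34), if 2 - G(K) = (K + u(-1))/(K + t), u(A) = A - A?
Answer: -198109/9 ≈ -22012.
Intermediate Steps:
u(A) = 0
G(K) = 2 - K/(16 + K) (G(K) = 2 - (K + 0)/(K + 16) = 2 - K/(16 + K))
(-1032 - 20980) - G(-34) = (-1032 - 20980) - (32 - 34)/(16 - 34) = -22012 - (-2)/(-18) = -22012 - (-1)*(-2)/18 = -22012 - 1*1/9 = -22012 - 1/9 = -198109/9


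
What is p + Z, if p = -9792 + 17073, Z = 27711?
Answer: 34992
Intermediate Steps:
p = 7281
p + Z = 7281 + 27711 = 34992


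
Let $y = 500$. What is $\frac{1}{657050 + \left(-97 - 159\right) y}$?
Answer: $\frac{1}{529050} \approx 1.8902 \cdot 10^{-6}$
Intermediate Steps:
$\frac{1}{657050 + \left(-97 - 159\right) y} = \frac{1}{657050 + \left(-97 - 159\right) 500} = \frac{1}{657050 - 128000} = \frac{1}{529050}$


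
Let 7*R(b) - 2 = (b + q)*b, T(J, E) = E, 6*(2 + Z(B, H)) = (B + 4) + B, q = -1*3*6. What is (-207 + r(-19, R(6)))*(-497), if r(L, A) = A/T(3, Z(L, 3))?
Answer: 2351307/23 ≈ 1.0223e+5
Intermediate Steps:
q = -18 (q = -3*6 = -18)
Z(B, H) = -4/3 + B/3 (Z(B, H) = -2 + ((B + 4) + B)/6 = -2 + ((4 + B) + B)/6 = -2 + (4 + 2*B)/6 = -2 + (⅔ + B/3) = -4/3 + B/3)
R(b) = 2/7 + b*(-18 + b)/7 (R(b) = 2/7 + ((b - 18)*b)/7 = 2/7 + ((-18 + b)*b)/7 = 2/7 + (b*(-18 + b))/7 = 2/7 + b*(-18 + b)/7)
r(L, A) = A/(-4/3 + L/3)
(-207 + r(-19, R(6)))*(-497) = (-207 + 3*(2/7 - 18/7*6 + (⅐)*6²)/(-4 - 19))*(-497) = (-207 + 3*(2/7 - 108/7 + (⅐)*36)/(-23))*(-497) = (-207 + 3*(2/7 - 108/7 + 36/7)*(-1/23))*(-497) = (-207 + 3*(-10)*(-1/23))*(-497) = (-207 + 30/23)*(-497) = -4731/23*(-497) = 2351307/23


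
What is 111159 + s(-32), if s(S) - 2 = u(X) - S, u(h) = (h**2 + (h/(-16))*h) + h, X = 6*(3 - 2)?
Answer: 444931/4 ≈ 1.1123e+5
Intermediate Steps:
X = 6 (X = 6*1 = 6)
u(h) = h + 15*h**2/16 (u(h) = (h**2 + (h*(-1/16))*h) + h = (h**2 + (-h/16)*h) + h = (h**2 - h**2/16) + h = 15*h**2/16 + h = h + 15*h**2/16)
s(S) = 167/4 - S (s(S) = 2 + ((1/16)*6*(16 + 15*6) - S) = 2 + ((1/16)*6*(16 + 90) - S) = 2 + ((1/16)*6*106 - S) = 2 + (159/4 - S) = 167/4 - S)
111159 + s(-32) = 111159 + (167/4 - 1*(-32)) = 111159 + (167/4 + 32) = 111159 + 295/4 = 444931/4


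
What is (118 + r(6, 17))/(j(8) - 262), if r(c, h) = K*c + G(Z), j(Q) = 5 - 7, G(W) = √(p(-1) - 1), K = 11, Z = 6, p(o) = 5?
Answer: -31/44 ≈ -0.70455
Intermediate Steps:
G(W) = 2 (G(W) = √(5 - 1) = √4 = 2)
j(Q) = -2
r(c, h) = 2 + 11*c (r(c, h) = 11*c + 2 = 2 + 11*c)
(118 + r(6, 17))/(j(8) - 262) = (118 + (2 + 11*6))/(-2 - 262) = (118 + (2 + 66))/(-264) = (118 + 68)*(-1/264) = 186*(-1/264) = -31/44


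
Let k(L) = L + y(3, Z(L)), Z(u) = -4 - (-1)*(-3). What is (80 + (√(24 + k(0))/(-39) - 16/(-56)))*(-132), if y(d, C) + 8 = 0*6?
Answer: -963160/91 ≈ -10584.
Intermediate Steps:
Z(u) = -7 (Z(u) = -4 - 1*3 = -4 - 3 = -7)
y(d, C) = -8 (y(d, C) = -8 + 0*6 = -8 + 0 = -8)
k(L) = -8 + L (k(L) = L - 8 = -8 + L)
(80 + (√(24 + k(0))/(-39) - 16/(-56)))*(-132) = (80 + (√(24 + (-8 + 0))/(-39) - 16/(-56)))*(-132) = (80 + (√(24 - 8)*(-1/39) - 16*(-1/56)))*(-132) = (80 + (√16*(-1/39) + 2/7))*(-132) = (80 + (4*(-1/39) + 2/7))*(-132) = (80 + (-4/39 + 2/7))*(-132) = (80 + 50/273)*(-132) = (21890/273)*(-132) = -963160/91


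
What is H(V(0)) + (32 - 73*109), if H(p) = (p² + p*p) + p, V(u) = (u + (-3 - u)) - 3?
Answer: -7859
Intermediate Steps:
V(u) = -6 (V(u) = -3 - 3 = -6)
H(p) = p + 2*p² (H(p) = (p² + p²) + p = 2*p² + p = p + 2*p²)
H(V(0)) + (32 - 73*109) = -6*(1 + 2*(-6)) + (32 - 73*109) = -6*(1 - 12) + (32 - 7957) = -6*(-11) - 7925 = 66 - 7925 = -7859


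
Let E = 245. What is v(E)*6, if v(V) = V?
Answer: 1470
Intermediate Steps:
v(E)*6 = 245*6 = 1470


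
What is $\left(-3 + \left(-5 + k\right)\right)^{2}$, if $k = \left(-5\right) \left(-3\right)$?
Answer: $49$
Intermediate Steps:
$k = 15$
$\left(-3 + \left(-5 + k\right)\right)^{2} = \left(-3 + \left(-5 + 15\right)\right)^{2} = \left(-3 + 10\right)^{2} = 7^{2} = 49$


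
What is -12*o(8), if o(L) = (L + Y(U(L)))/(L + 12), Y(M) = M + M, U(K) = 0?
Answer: -24/5 ≈ -4.8000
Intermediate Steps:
Y(M) = 2*M
o(L) = L/(12 + L) (o(L) = (L + 2*0)/(L + 12) = (L + 0)/(12 + L) = L/(12 + L))
-12*o(8) = -96/(12 + 8) = -96/20 = -12*⅖ = -24/5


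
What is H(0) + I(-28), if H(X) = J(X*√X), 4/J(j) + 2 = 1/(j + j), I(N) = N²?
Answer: 784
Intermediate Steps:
J(j) = 4/(-2 + 1/(2*j)) (J(j) = 4/(-2 + 1/(j + j)) = 4/(-2 + 1/(2*j)))
H(X) = -8*X^(3/2)/(-1 + 4*X^(3/2)) (H(X) = -8*X*√X/(-1 + 4*(X*√X)) = -8*X^(3/2)/(-1 + 4*X^(3/2)))
H(0) + I(-28) = -8*0^(3/2)/(-1 + 4*0^(3/2)) + (-28)² = -8*0/(-1 + 4*0) + 784 = -8*0/(-1 + 0) + 784 = -8*0/(-1) + 784 = -8*0*(-1) + 784 = 0 + 784 = 784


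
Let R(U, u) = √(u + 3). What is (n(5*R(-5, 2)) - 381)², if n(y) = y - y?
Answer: 145161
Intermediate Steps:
R(U, u) = √(3 + u)
n(y) = 0
(n(5*R(-5, 2)) - 381)² = (0 - 381)² = (-381)² = 145161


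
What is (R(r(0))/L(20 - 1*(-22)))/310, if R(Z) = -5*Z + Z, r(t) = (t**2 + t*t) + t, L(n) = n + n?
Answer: 0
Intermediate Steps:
L(n) = 2*n
r(t) = t + 2*t**2 (r(t) = (t**2 + t**2) + t = 2*t**2 + t = t + 2*t**2)
R(Z) = -4*Z
(R(r(0))/L(20 - 1*(-22)))/310 = ((-0*(1 + 2*0))/((2*(20 - 1*(-22)))))/310 = ((-0*(1 + 0))/((2*(20 + 22))))/310 = ((-0)/((2*42)))/310 = (-4*0/84)/310 = (0*(1/84))/310 = (1/310)*0 = 0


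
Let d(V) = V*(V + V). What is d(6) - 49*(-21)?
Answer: 1101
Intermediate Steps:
d(V) = 2*V**2 (d(V) = V*(2*V) = 2*V**2)
d(6) - 49*(-21) = 2*6**2 - 49*(-21) = 2*36 + 1029 = 72 + 1029 = 1101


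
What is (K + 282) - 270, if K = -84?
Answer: -72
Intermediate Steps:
(K + 282) - 270 = (-84 + 282) - 270 = 198 - 270 = -72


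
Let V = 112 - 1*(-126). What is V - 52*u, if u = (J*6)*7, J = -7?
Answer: 15526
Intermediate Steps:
u = -294 (u = -7*6*7 = -42*7 = -294)
V = 238 (V = 112 + 126 = 238)
V - 52*u = 238 - 52*(-294) = 238 + 15288 = 15526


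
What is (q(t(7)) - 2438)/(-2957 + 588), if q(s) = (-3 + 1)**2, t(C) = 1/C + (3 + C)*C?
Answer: 2434/2369 ≈ 1.0274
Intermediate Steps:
t(C) = 1/C + C*(3 + C)
q(s) = 4 (q(s) = (-2)**2 = 4)
(q(t(7)) - 2438)/(-2957 + 588) = (4 - 2438)/(-2957 + 588) = -2434/(-2369) = -2434*(-1/2369) = 2434/2369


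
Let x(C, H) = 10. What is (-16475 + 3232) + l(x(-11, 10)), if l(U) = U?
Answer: -13233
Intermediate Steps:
(-16475 + 3232) + l(x(-11, 10)) = (-16475 + 3232) + 10 = -13243 + 10 = -13233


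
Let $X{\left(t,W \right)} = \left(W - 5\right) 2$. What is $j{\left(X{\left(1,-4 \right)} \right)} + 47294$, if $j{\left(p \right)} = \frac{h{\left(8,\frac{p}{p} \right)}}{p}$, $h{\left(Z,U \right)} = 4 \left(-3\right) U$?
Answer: $\frac{141884}{3} \approx 47295.0$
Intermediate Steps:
$X{\left(t,W \right)} = -10 + 2 W$ ($X{\left(t,W \right)} = \left(-5 + W\right) 2 = -10 + 2 W$)
$h{\left(Z,U \right)} = - 12 U$
$j{\left(p \right)} = - \frac{12}{p}$ ($j{\left(p \right)} = \frac{\left(-12\right) \frac{p}{p}}{p} = \frac{\left(-12\right) 1}{p} = - \frac{12}{p}$)
$j{\left(X{\left(1,-4 \right)} \right)} + 47294 = - \frac{12}{-10 + 2 \left(-4\right)} + 47294 = - \frac{12}{-10 - 8} + 47294 = - \frac{12}{-18} + 47294 = \left(-12\right) \left(- \frac{1}{18}\right) + 47294 = \frac{2}{3} + 47294 = \frac{141884}{3}$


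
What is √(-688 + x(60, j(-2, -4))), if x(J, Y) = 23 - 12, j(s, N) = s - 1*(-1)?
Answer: I*√677 ≈ 26.019*I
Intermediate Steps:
j(s, N) = 1 + s (j(s, N) = s + 1 = 1 + s)
x(J, Y) = 11
√(-688 + x(60, j(-2, -4))) = √(-688 + 11) = √(-677) = I*√677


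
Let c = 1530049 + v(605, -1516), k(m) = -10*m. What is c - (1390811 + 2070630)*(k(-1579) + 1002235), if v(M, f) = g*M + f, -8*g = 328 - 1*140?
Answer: -7047663919419/2 ≈ -3.5238e+12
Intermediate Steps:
g = -47/2 (g = -(328 - 1*140)/8 = -(328 - 140)/8 = -⅛*188 = -47/2 ≈ -23.500)
v(M, f) = f - 47*M/2 (v(M, f) = -47*M/2 + f = f - 47*M/2)
c = 3028631/2 (c = 1530049 + (-1516 - 47/2*605) = 1530049 + (-1516 - 28435/2) = 1530049 - 31467/2 = 3028631/2 ≈ 1.5143e+6)
c - (1390811 + 2070630)*(k(-1579) + 1002235) = 3028631/2 - (1390811 + 2070630)*(-10*(-1579) + 1002235) = 3028631/2 - 3461441*(15790 + 1002235) = 3028631/2 - 3461441*1018025 = 3028631/2 - 1*3523833474025 = 3028631/2 - 3523833474025 = -7047663919419/2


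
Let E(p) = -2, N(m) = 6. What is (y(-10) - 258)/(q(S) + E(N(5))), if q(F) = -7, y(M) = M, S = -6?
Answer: 268/9 ≈ 29.778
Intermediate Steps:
(y(-10) - 258)/(q(S) + E(N(5))) = (-10 - 258)/(-7 - 2) = -268/(-9) = -268*(-⅑) = 268/9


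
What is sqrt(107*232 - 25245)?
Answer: I*sqrt(421) ≈ 20.518*I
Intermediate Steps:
sqrt(107*232 - 25245) = sqrt(24824 - 25245) = sqrt(-421) = I*sqrt(421)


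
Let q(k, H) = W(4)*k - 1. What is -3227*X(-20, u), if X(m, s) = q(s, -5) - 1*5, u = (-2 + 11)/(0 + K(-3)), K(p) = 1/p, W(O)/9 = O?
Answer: 3156006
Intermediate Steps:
W(O) = 9*O
u = -27 (u = (-2 + 11)/(0 + 1/(-3)) = 9/(0 - ⅓) = 9/(-⅓) = 9*(-3) = -27)
q(k, H) = -1 + 36*k (q(k, H) = (9*4)*k - 1 = 36*k - 1 = -1 + 36*k)
X(m, s) = -6 + 36*s (X(m, s) = (-1 + 36*s) - 1*5 = (-1 + 36*s) - 5 = -6 + 36*s)
-3227*X(-20, u) = -3227*(-6 + 36*(-27)) = -3227*(-6 - 972) = -3227*(-978) = 3156006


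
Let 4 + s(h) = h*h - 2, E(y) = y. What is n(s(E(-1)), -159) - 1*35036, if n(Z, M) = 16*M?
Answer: -37580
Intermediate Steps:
s(h) = -6 + h² (s(h) = -4 + (h*h - 2) = -4 + (h² - 2) = -4 + (-2 + h²) = -6 + h²)
n(s(E(-1)), -159) - 1*35036 = 16*(-159) - 1*35036 = -2544 - 35036 = -37580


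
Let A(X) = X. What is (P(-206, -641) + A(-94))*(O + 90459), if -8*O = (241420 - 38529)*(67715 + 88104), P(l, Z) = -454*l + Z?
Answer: -2933389603449973/8 ≈ -3.6667e+14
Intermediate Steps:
P(l, Z) = Z - 454*l
O = -31614272729/8 (O = -(241420 - 38529)*(67715 + 88104)/8 = -202891*155819/8 = -⅛*31614272729 = -31614272729/8 ≈ -3.9518e+9)
(P(-206, -641) + A(-94))*(O + 90459) = ((-641 - 454*(-206)) - 94)*(-31614272729/8 + 90459) = ((-641 + 93524) - 94)*(-31613549057/8) = (92883 - 94)*(-31613549057/8) = 92789*(-31613549057/8) = -2933389603449973/8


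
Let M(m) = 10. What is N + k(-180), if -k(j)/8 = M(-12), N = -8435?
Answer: -8515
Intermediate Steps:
k(j) = -80 (k(j) = -8*10 = -80)
N + k(-180) = -8435 - 80 = -8515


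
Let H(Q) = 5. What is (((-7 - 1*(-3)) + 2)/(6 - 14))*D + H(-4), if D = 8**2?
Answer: 21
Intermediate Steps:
D = 64
(((-7 - 1*(-3)) + 2)/(6 - 14))*D + H(-4) = (((-7 - 1*(-3)) + 2)/(6 - 14))*64 + 5 = (((-7 + 3) + 2)/(-8))*64 + 5 = ((-4 + 2)*(-1/8))*64 + 5 = -2*(-1/8)*64 + 5 = (1/4)*64 + 5 = 16 + 5 = 21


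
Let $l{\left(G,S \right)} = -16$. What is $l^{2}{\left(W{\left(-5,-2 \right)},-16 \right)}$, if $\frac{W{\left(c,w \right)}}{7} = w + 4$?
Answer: $256$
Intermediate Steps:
$W{\left(c,w \right)} = 28 + 7 w$ ($W{\left(c,w \right)} = 7 \left(w + 4\right) = 7 \left(4 + w\right) = 28 + 7 w$)
$l^{2}{\left(W{\left(-5,-2 \right)},-16 \right)} = \left(-16\right)^{2} = 256$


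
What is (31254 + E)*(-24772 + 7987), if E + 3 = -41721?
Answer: 175738950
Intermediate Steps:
E = -41724 (E = -3 - 41721 = -41724)
(31254 + E)*(-24772 + 7987) = (31254 - 41724)*(-24772 + 7987) = -10470*(-16785) = 175738950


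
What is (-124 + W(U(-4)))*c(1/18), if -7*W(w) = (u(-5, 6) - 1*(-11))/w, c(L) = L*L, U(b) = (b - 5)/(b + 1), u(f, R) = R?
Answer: -2621/6804 ≈ -0.38521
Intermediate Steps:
U(b) = (-5 + b)/(1 + b)
c(L) = L**2
W(w) = -17/(7*w) (W(w) = -(6 - 1*(-11))/(7*w) = -(6 + 11)/(7*w) = -17/(7*w))
(-124 + W(U(-4)))*c(1/18) = (-124 - 17*(1 - 4)/(-5 - 4)/7)*(1/18)**2 = (-124 - 17/(7*(-9/(-3))))*(1/18)**2 = (-124 - 17/(7*((-1/3*(-9)))))*(1/324) = (-124 - 17/7/3)*(1/324) = (-124 - 17/7*1/3)*(1/324) = (-124 - 17/21)*(1/324) = -2621/21*1/324 = -2621/6804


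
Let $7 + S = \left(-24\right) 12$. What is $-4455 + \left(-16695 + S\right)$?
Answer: $-21445$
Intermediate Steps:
$S = -295$ ($S = -7 - 288 = -295$)
$-4455 + \left(-16695 + S\right) = -4455 - 16990 = -21445$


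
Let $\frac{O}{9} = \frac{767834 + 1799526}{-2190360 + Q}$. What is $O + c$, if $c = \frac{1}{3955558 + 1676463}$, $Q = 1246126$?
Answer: $- \frac{65067413983403}{2658972858457} \approx -24.471$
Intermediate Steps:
$c = \frac{1}{5632021} \approx 1.7756 \cdot 10^{-7}$
$O = - \frac{11553120}{472117}$ ($O = 9 \frac{767834 + 1799526}{-2190360 + 1246126} = 9 \frac{2567360}{-944234} = 9 \cdot 2567360 \left(- \frac{1}{944234}\right) = 9 \left(- \frac{1283680}{472117}\right) = - \frac{11553120}{472117} \approx -24.471$)
$O + c = - \frac{11553120}{472117} + \frac{1}{5632021} = - \frac{65067413983403}{2658972858457}$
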